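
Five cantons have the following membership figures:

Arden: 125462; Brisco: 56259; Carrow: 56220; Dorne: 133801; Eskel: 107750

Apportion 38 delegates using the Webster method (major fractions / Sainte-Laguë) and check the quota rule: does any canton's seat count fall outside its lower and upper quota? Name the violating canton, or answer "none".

Standard quotas: Arden 9.943, Brisco 4.459, Carrow 4.455, Dorne 10.604, Eskel 8.539.
Webster allocation: Arden 10, Brisco 4, Carrow 4, Dorne 11, Eskel 9.
Every allocation lies between the lower and upper quota.

none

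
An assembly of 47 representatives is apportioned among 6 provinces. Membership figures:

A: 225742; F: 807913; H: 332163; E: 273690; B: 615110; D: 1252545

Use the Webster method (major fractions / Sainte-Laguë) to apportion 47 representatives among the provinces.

A 3; F 11; H 4; E 4; B 8; D 17

Standard divisor 3507163/47 ≈ 74620.489; standard quotas: A 3.025, F 10.827, H 4.451, E 3.668, B 8.243, D 16.786.
Rounding to the nearest integer gives A 3, F 11, H 4, E 4, B 8, D 17 — total 47, matching the house size, so no adjustment is needed.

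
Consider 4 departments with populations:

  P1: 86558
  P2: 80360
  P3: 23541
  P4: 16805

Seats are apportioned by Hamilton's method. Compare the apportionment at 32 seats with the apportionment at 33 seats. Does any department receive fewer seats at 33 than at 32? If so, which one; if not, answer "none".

At 32 seats: P1 13, P2 12, P3 4, P4 3.
At 33 seats: P1 14, P2 13, P3 4, P4 2.
P4 drops from 3 to 2.

P4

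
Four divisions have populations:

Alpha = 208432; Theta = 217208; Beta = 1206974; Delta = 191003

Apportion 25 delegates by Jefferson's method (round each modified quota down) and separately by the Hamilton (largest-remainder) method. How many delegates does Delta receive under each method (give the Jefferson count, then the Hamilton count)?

2 and 3

Jefferson: Alpha 3, Theta 3, Beta 17, Delta 2.
Hamilton: Alpha 3, Theta 3, Beta 16, Delta 3.
Delta gets 2 under Jefferson and 3 under Hamilton.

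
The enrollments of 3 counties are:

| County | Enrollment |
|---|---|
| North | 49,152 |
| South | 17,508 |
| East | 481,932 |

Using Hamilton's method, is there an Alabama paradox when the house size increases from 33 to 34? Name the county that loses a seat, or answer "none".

none

At 33 seats: North 3, South 1, East 29.
At 34 seats: North 3, South 1, East 30.
No county's allocation decreased.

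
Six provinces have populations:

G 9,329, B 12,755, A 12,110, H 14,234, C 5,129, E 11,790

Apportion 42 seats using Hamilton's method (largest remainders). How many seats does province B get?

8

Total 65347; standard divisor 65347/42 ≈ 1555.881.
Standard quotas: G 5.9960, B 8.1979, A 7.7834, H 9.1485, C 3.2965, E 7.5777.
Lower quotas: G 5, B 8, A 7, H 9, C 3, E 7 (sum 39, leaving 3 seats).
Remainders in descending order: G 0.9960, A 0.7834, E 0.5777, C 0.2965, B 0.1979, H 0.1485.
Largest remainders: G, A, E receive the extra seats.
B receives 8.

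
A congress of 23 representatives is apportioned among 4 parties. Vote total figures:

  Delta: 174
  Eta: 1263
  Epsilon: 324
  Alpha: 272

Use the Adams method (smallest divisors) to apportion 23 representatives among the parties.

Standard divisor 2033/23 ≈ 88.391; standard quotas: Delta 1.969, Eta 14.289, Epsilon 3.666, Alpha 3.077.
Rounding up gives 2, 15, 4, 4 = 25 seats, so the divisor must be adjusted.
With modified divisor 94: modified quotas Delta 1.851, Eta 13.436, Epsilon 3.447, Alpha 2.894.
Rounding up: Delta 2, Eta 14, Epsilon 4, Alpha 3 (total 23).

Delta=2; Eta=14; Epsilon=4; Alpha=3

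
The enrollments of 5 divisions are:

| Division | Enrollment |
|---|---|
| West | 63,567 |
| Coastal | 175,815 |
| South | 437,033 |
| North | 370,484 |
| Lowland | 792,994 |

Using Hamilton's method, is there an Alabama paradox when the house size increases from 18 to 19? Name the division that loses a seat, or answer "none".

none

At 18 seats: West 0, Coastal 2, South 4, North 4, Lowland 8.
At 19 seats: West 1, Coastal 2, South 4, North 4, Lowland 8.
No division's allocation decreased.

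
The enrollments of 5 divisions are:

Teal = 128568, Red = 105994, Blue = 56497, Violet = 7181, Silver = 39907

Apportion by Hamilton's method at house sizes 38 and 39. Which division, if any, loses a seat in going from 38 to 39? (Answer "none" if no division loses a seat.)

At 38 seats: Teal 14, Red 12, Blue 6, Violet 1, Silver 5.
At 39 seats: Teal 15, Red 12, Blue 6, Violet 1, Silver 5.
No division's allocation decreased.

none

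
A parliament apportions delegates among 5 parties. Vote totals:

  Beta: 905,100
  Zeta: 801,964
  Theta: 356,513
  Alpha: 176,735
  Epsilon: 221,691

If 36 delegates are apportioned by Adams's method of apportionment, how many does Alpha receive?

3

Standard divisor 2462003/36 ≈ 68388.972; standard quotas: Beta 13.235, Zeta 11.727, Theta 5.213, Alpha 2.584, Epsilon 3.242.
Rounding up gives 14, 12, 6, 3, 4 = 39 seats, so the divisor must be adjusted.
With modified divisor 73400: modified quotas Beta 12.331, Zeta 10.926, Theta 4.857, Alpha 2.408, Epsilon 3.020.
Rounding up: Beta 13, Zeta 11, Theta 5, Alpha 3, Epsilon 4 (total 36).
Alpha receives 3.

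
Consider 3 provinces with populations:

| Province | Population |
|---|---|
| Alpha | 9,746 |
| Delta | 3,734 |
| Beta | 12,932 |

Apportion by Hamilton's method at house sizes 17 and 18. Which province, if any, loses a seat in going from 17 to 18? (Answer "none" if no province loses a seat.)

Delta

At 17 seats: Alpha 6, Delta 3, Beta 8.
At 18 seats: Alpha 7, Delta 2, Beta 9.
Delta drops from 3 to 2.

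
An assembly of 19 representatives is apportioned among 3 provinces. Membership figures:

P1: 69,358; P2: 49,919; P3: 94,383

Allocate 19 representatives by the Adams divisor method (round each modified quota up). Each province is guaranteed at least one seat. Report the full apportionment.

Standard divisor 213660/19 ≈ 11245.263; standard quotas: P1 6.168, P2 4.439, P3 8.393.
Rounding up gives 7, 5, 9 = 21 seats, so the divisor must be adjusted.
With modified divisor 12100: modified quotas P1 5.732, P2 4.126, P3 7.800.
Rounding up: P1 6, P2 5, P3 8 (total 19).

P1: 6, P2: 5, P3: 8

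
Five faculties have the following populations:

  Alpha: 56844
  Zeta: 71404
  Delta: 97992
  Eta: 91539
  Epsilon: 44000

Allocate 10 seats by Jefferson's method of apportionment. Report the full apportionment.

Standard divisor 361779/10 ≈ 36177.9; standard quotas: Alpha 1.571, Zeta 1.974, Delta 2.709, Eta 2.530, Epsilon 1.216.
Rounding down gives 1, 1, 2, 2, 1 = 7 seats, so the divisor must be adjusted.
With modified divisor 29500: modified quotas Alpha 1.927, Zeta 2.420, Delta 3.322, Eta 3.103, Epsilon 1.492.
Rounding down: Alpha 1, Zeta 2, Delta 3, Eta 3, Epsilon 1 (total 10).

Alpha 1, Zeta 2, Delta 3, Eta 3, Epsilon 1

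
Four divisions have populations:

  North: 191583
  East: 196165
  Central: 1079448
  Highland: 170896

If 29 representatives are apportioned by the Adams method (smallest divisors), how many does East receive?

4

Standard divisor 1638092/29 ≈ 56485.931; standard quotas: North 3.392, East 3.473, Central 19.110, Highland 3.025.
Rounding up gives 4, 4, 20, 4 = 32 seats, so the divisor must be adjusted.
With modified divisor 61700: modified quotas North 3.105, East 3.179, Central 17.495, Highland 2.770.
Rounding up: North 4, East 4, Central 18, Highland 3 (total 29).
East receives 4.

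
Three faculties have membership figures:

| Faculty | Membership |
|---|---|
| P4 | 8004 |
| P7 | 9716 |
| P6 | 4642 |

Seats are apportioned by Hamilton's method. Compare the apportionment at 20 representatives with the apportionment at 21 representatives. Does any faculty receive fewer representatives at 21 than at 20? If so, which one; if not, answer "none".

none

At 20 seats: P4 7, P7 9, P6 4.
At 21 seats: P4 8, P7 9, P6 4.
No faculty's allocation decreased.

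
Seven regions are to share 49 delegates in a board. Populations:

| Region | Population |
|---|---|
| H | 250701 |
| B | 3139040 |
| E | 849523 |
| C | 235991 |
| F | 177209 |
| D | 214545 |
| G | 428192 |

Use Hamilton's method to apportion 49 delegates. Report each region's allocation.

H: 2, B: 29, E: 8, C: 2, F: 2, D: 2, G: 4

Standard divisor: 5295201 ÷ 49 ≈ 108065.327.
Standard quotas: H 2.3199, B 29.0476, E 7.8612, C 2.1838, F 1.6398, D 1.9853, G 3.9623.
Lower quotas: H 2, B 29, E 7, C 2, F 1, D 1, G 3 (sum 45, leaving 4 seats).
Remainders in descending order: D 0.9853, G 0.9623, E 0.8612, F 0.6398, H 0.3199, C 0.1838, B 0.0476.
The surplus seats go to D, G, E, F.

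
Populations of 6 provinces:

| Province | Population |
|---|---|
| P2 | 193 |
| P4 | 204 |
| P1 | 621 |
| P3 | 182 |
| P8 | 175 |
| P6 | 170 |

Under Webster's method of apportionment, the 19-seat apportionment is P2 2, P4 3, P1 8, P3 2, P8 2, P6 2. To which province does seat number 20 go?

P2

Priority for the next seat is population ÷ (current seats + 0.5).
Priorities: P2 77.200, P4 58.286, P1 73.059, P3 72.800, P8 70.000, P6 68.000.
Highest priority: P2.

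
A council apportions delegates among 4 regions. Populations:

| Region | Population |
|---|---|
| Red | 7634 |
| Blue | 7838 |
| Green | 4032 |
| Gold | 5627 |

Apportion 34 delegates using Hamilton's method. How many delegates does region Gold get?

8

Standard divisor: 25131 ÷ 34 ≈ 739.147.
Standard quotas: Red 10.3281, Blue 10.6041, Green 5.4549, Gold 7.6128.
Lower quotas: Red 10, Blue 10, Green 5, Gold 7 (sum 32, leaving 2 seats).
Remainders in descending order: Gold 0.6128, Blue 0.6041, Green 0.4549, Red 0.3281.
Largest remainders: Gold, Blue receive the extra seats.
Gold receives 8.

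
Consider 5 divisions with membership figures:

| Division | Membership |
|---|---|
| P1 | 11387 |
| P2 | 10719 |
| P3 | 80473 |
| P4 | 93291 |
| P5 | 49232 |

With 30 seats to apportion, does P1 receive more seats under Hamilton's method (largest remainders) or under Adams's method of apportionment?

Hamilton: P1 1, P2 1, P3 10, P4 12, P5 6.
Adams: P1 2, P2 2, P3 9, P4 11, P5 6.
P1 gets 1 under Hamilton and 2 under Adams.

Adams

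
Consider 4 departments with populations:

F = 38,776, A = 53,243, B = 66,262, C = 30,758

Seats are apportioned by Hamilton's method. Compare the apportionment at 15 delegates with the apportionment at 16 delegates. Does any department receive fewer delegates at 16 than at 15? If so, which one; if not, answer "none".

none

At 15 seats: F 3, A 4, B 5, C 3.
At 16 seats: F 3, A 4, B 6, C 3.
No department's allocation decreased.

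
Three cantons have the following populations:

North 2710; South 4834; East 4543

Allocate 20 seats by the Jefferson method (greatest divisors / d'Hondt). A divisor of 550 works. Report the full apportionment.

With modified divisor 550: modified quotas North 4.927, South 8.789, East 8.260.
Rounding down: North 4, South 8, East 8 (total 20).

North: 4, South: 8, East: 8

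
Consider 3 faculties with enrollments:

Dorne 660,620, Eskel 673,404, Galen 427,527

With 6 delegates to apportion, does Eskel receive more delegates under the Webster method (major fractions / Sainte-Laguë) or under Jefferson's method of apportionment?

Jefferson

Webster: Dorne 2, Eskel 2, Galen 2.
Jefferson: Dorne 2, Eskel 3, Galen 1.
Eskel gets 2 under Webster and 3 under Jefferson.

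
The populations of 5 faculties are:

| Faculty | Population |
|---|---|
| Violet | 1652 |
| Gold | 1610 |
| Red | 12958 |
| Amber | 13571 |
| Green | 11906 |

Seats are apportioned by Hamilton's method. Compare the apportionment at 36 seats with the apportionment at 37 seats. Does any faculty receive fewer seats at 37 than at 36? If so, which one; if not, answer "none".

Violet

At 36 seats: Violet 2, Gold 1, Red 11, Amber 12, Green 10.
At 37 seats: Violet 1, Gold 1, Red 12, Amber 12, Green 11.
Violet drops from 2 to 1.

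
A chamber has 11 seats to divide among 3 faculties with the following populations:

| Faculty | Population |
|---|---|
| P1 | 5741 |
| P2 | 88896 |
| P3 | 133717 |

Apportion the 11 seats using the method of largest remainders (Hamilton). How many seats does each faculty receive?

P1 0; P2 4; P3 7

Total 228354; standard divisor 228354/11 ≈ 20759.455.
Standard quotas: P1 0.2765, P2 4.2822, P3 6.4413.
Lower quotas: P1 0, P2 4, P3 6 (sum 10, leaving 1 seat).
Remainders in descending order: P3 0.4413, P2 0.2822, P1 0.2765.
The surplus seat goes to P3.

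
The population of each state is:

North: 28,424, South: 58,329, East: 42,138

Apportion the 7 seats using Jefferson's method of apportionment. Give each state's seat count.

Standard divisor 128891/7 ≈ 18413; standard quotas: North 1.544, South 3.168, East 2.288.
Rounding down gives 1, 3, 2 = 6 seats, so the divisor must be adjusted.
With modified divisor 14400: modified quotas North 1.974, South 4.051, East 2.926.
Rounding down: North 1, South 4, East 2 (total 7).

North 1; South 4; East 2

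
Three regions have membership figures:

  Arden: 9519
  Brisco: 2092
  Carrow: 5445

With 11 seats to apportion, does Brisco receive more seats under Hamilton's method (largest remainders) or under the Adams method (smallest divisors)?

Hamilton: Arden 6, Brisco 1, Carrow 4.
Adams: Arden 6, Brisco 2, Carrow 3.
Brisco gets 1 under Hamilton and 2 under Adams.

Adams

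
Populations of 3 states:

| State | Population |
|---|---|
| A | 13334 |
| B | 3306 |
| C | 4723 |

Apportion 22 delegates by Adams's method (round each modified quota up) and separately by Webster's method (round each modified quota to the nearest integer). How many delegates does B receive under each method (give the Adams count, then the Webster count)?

Adams: A 13, B 4, C 5.
Webster: A 14, B 3, C 5.
B gets 4 under Adams and 3 under Webster.

4 and 3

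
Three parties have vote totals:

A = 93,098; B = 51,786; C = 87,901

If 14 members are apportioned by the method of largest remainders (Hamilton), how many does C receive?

5

Standard divisor: 232785 ÷ 14 ≈ 16627.5.
Standard quotas: A 5.5990, B 3.1145, C 5.2865.
Lower quotas: A 5, B 3, C 5 (sum 13, leaving 1 seat).
Remainders in descending order: A 0.5990, C 0.2865, B 0.1145.
The surplus seat goes to A.
C receives 5.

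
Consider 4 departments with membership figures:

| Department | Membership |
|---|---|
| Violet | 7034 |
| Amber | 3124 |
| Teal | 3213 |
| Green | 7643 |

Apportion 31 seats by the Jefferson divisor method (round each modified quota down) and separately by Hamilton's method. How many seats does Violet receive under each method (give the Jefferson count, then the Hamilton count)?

Jefferson: Violet 11, Amber 4, Teal 5, Green 11.
Hamilton: Violet 10, Amber 5, Teal 5, Green 11.
Violet gets 11 under Jefferson and 10 under Hamilton.

11 and 10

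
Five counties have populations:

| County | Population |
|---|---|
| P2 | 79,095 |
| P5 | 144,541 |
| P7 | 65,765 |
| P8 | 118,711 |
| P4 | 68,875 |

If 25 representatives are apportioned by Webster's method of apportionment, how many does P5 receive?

Standard divisor 476987/25 ≈ 19079.48; standard quotas: P2 4.146, P5 7.576, P7 3.447, P8 6.222, P4 3.610.
Rounding to the nearest integer gives P2 4, P5 8, P7 3, P8 6, P4 4 — total 25, matching the house size, so no adjustment is needed.
P5 receives 8.

8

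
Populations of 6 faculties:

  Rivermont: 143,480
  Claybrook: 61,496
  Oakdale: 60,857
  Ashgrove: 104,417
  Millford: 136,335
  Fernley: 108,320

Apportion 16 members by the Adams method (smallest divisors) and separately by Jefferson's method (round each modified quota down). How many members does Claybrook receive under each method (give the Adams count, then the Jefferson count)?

2 and 1

Adams: Rivermont 3, Claybrook 2, Oakdale 2, Ashgrove 3, Millford 3, Fernley 3.
Jefferson: Rivermont 4, Claybrook 1, Oakdale 1, Ashgrove 3, Millford 4, Fernley 3.
Claybrook gets 2 under Adams and 1 under Jefferson.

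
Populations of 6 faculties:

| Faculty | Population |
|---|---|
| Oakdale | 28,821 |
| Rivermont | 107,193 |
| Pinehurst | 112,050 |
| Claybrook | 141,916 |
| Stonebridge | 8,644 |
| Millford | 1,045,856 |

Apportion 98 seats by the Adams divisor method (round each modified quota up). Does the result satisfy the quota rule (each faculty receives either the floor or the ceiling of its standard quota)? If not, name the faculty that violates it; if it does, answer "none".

Millford

Standard quotas: Oakdale 1.955, Rivermont 7.272, Pinehurst 7.602, Claybrook 9.628, Stonebridge 0.586, Millford 70.956.
Adams allocation: Oakdale 2, Rivermont 8, Pinehurst 8, Claybrook 10, Stonebridge 1, Millford 69.
Millford has quota 70.956 (lower 70, upper 71) but receives 69 — outside the quota interval.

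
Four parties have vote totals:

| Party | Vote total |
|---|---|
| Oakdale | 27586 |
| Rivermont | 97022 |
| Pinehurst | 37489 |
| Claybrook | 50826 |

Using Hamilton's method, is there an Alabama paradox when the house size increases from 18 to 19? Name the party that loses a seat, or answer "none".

At 18 seats: Oakdale 3, Rivermont 8, Pinehurst 3, Claybrook 4.
At 19 seats: Oakdale 2, Rivermont 9, Pinehurst 3, Claybrook 5.
Oakdale drops from 3 to 2.

Oakdale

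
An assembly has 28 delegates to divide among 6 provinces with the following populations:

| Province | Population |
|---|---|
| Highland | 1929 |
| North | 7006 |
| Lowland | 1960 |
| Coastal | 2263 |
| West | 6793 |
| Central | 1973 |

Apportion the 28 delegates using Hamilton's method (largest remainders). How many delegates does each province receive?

Total 21924; standard divisor 21924/28 = 783.
Standard quotas: Highland 2.4636, North 8.9476, Lowland 2.5032, Coastal 2.8902, West 8.6756, Central 2.5198.
Lower quotas: Highland 2, North 8, Lowland 2, Coastal 2, West 8, Central 2 (sum 24, leaving 4 seats).
Remainders in descending order: North 0.9476, Coastal 0.8902, West 0.6756, Central 0.5198, Lowland 0.5032, Highland 0.4636.
The surplus seats go to North, Coastal, West, Central.

Highland 2; North 9; Lowland 2; Coastal 3; West 9; Central 3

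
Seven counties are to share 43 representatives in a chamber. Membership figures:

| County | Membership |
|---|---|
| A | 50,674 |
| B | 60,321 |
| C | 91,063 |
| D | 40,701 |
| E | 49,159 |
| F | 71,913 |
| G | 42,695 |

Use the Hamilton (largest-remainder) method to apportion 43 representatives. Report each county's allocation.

A=5; B=6; C=10; D=4; E=5; F=8; G=5

The standard divisor is 406526/43 ≈ 9454.093.
Standard quotas: A 5.3600, B 6.3804, C 9.6321, D 4.3051, E 5.1998, F 7.6065, G 4.5160.
Lower quotas: A 5, B 6, C 9, D 4, E 5, F 7, G 4 (sum 40, leaving 3 seats).
Remainders in descending order: C 0.6321, F 0.6065, G 0.5160, B 0.3804, A 0.3600, D 0.3051, E 0.1998.
The surplus seats go to C, F, G.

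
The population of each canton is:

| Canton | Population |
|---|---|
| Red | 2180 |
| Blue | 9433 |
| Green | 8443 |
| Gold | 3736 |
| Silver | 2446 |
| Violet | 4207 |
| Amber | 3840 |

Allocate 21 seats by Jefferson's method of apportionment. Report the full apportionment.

Red 1, Blue 6, Green 6, Gold 2, Silver 1, Violet 3, Amber 2

Standard divisor 34285/21 ≈ 1632.619; standard quotas: Red 1.335, Blue 5.778, Green 5.171, Gold 2.288, Silver 1.498, Violet 2.577, Amber 2.352.
Rounding down gives 1, 5, 5, 2, 1, 2, 2 = 18 seats, so the divisor must be adjusted.
With modified divisor 1370: modified quotas Red 1.591, Blue 6.885, Green 6.163, Gold 2.727, Silver 1.785, Violet 3.071, Amber 2.803.
Rounding down: Red 1, Blue 6, Green 6, Gold 2, Silver 1, Violet 3, Amber 2 (total 21).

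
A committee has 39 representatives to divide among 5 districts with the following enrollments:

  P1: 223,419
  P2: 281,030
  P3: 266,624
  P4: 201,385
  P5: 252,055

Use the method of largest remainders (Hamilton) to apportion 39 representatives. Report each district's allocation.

P1 7, P2 9, P3 9, P4 6, P5 8

Standard divisor: 1224513 ÷ 39 ≈ 31397.769.
Standard quotas: P1 7.1158, P2 8.9506, P3 8.4918, P4 6.4140, P5 8.0278.
Lower quotas: P1 7, P2 8, P3 8, P4 6, P5 8 (sum 37, leaving 2 seats).
Remainders in descending order: P2 0.9506, P3 0.4918, P4 0.4140, P1 0.1158, P5 0.0278.
Largest remainders: P2, P3 receive the extra seats.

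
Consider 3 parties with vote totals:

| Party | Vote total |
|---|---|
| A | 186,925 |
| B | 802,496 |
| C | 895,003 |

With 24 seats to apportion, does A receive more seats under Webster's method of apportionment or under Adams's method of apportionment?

Webster: A 2, B 10, C 12.
Adams: A 3, B 10, C 11.
A gets 2 under Webster and 3 under Adams.

Adams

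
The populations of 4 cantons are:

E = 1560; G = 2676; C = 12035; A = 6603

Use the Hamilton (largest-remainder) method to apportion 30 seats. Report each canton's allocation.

E: 2, G: 3, C: 16, A: 9

The standard divisor is 22874/30 ≈ 762.467.
Standard quotas: E 2.0460, G 3.5097, C 15.7843, A 8.6601.
Lower quotas: E 2, G 3, C 15, A 8 (sum 28, leaving 2 seats).
Remainders in descending order: C 0.7843, A 0.6601, G 0.5097, E 0.0460.
Largest remainders: C, A receive the extra seats.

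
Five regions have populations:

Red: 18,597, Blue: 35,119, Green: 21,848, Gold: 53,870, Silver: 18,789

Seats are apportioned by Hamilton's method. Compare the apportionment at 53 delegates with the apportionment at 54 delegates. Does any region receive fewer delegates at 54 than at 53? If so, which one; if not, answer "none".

At 53 seats: Red 7, Blue 12, Green 8, Gold 19, Silver 7.
At 54 seats: Red 7, Blue 13, Green 8, Gold 19, Silver 7.
No region's allocation decreased.

none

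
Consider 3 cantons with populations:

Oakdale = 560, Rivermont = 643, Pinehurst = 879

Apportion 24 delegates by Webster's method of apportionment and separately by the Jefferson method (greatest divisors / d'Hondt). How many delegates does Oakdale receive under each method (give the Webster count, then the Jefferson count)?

7 and 6

Webster: Oakdale 7, Rivermont 7, Pinehurst 10.
Jefferson: Oakdale 6, Rivermont 8, Pinehurst 10.
Oakdale gets 7 under Webster and 6 under Jefferson.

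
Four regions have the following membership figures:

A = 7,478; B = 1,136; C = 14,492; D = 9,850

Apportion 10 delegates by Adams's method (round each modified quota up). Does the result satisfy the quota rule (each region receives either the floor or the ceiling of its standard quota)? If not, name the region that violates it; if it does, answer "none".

none

Standard quotas: A 2.269, B 0.345, C 4.397, D 2.989.
Adams allocation: A 2, B 1, C 4, D 3.
Every allocation lies between the lower and upper quota.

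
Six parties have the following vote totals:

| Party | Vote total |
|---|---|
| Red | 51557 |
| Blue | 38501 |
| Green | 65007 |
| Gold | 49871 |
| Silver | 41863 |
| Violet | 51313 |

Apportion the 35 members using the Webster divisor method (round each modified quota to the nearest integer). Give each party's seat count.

Red 6; Blue 4; Green 8; Gold 6; Silver 5; Violet 6

Standard divisor 298112/35 ≈ 8517.486; standard quotas: Red 6.053, Blue 4.520, Green 7.632, Gold 5.855, Silver 4.915, Violet 6.024.
Rounding to the nearest integer gives 6, 5, 8, 6, 5, 6 = 36 seats, so the divisor must be adjusted.
With modified divisor 8600: modified quotas Red 5.995, Blue 4.477, Green 7.559, Gold 5.799, Silver 4.868, Violet 5.967.
Rounding to the nearest integer: Red 6, Blue 4, Green 8, Gold 6, Silver 5, Violet 6 (total 35).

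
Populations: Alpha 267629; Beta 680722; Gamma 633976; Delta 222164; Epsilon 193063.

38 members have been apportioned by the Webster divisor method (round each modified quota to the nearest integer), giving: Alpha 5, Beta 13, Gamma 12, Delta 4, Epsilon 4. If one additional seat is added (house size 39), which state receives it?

Priority for the next seat is population ÷ (current seats + 0.5).
Priorities: Alpha 48659.818, Beta 50423.852, Gamma 50718.080, Delta 49369.778, Epsilon 42902.889.
Highest priority: Gamma.

Gamma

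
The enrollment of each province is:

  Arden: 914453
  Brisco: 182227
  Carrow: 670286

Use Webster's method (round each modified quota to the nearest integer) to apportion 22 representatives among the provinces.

Standard divisor 1766966/22 ≈ 80316.636; standard quotas: Arden 11.386, Brisco 2.269, Carrow 8.346.
Rounding to the nearest integer gives 11, 2, 8 = 21 seats, so the divisor must be adjusted.
With modified divisor 79200: modified quotas Arden 11.546, Brisco 2.301, Carrow 8.463.
Rounding to the nearest integer: Arden 12, Brisco 2, Carrow 8 (total 22).

Arden 12, Brisco 2, Carrow 8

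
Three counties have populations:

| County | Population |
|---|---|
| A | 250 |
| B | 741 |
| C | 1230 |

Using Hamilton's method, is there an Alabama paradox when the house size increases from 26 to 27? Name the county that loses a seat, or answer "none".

At 26 seats: A 3, B 9, C 14.
At 27 seats: A 3, B 9, C 15.
No county's allocation decreased.

none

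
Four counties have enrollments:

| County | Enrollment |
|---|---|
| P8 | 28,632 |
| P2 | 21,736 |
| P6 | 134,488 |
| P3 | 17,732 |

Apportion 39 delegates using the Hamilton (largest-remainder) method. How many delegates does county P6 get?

The standard divisor is 202588/39 ≈ 5194.564.
Standard quotas: P8 5.5119, P2 4.1844, P6 25.8901, P3 3.4136.
Lower quotas: P8 5, P2 4, P6 25, P3 3 (sum 37, leaving 2 seats).
Remainders in descending order: P6 0.8901, P8 0.5119, P3 0.4136, P2 0.1844.
The surplus seats go to P6, P8.
P6 receives 26.

26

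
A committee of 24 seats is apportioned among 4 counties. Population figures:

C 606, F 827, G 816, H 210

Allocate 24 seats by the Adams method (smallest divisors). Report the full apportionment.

Standard divisor 2459/24 ≈ 102.458; standard quotas: C 5.915, F 8.072, G 7.964, H 2.050.
Rounding up gives 6, 9, 8, 3 = 26 seats, so the divisor must be adjusted.
With modified divisor 110: modified quotas C 5.509, F 7.518, G 7.418, H 1.909.
Rounding up: C 6, F 8, G 8, H 2 (total 24).

C=6; F=8; G=8; H=2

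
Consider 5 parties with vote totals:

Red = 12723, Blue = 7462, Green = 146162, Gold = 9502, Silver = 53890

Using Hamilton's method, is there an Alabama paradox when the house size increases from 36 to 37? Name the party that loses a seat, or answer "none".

At 36 seats: Red 2, Blue 1, Green 23, Gold 2, Silver 8.
At 37 seats: Red 2, Blue 1, Green 24, Gold 1, Silver 9.
Gold drops from 2 to 1.

Gold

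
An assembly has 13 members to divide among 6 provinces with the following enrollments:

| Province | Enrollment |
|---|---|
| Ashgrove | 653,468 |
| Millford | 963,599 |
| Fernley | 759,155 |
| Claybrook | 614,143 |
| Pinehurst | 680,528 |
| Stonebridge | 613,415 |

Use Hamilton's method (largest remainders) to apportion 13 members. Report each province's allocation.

Total 4284308; standard divisor 4284308/13 ≈ 329562.154.
Standard quotas: Ashgrove 1.9828, Millford 2.9239, Fernley 2.3035, Claybrook 1.8635, Pinehurst 2.0649, Stonebridge 1.8613.
Lower quotas: Ashgrove 1, Millford 2, Fernley 2, Claybrook 1, Pinehurst 2, Stonebridge 1 (sum 9, leaving 4 seats).
Remainders in descending order: Ashgrove 0.9828, Millford 0.9239, Claybrook 0.8635, Stonebridge 0.8613, Fernley 0.3035, Pinehurst 0.0649.
The surplus seats go to Ashgrove, Millford, Claybrook, Stonebridge.

Ashgrove 2, Millford 3, Fernley 2, Claybrook 2, Pinehurst 2, Stonebridge 2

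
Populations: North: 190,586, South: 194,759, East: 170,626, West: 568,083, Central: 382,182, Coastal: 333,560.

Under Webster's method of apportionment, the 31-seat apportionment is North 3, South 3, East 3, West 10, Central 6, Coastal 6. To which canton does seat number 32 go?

Priority for the next seat is population ÷ (current seats + 0.5).
Priorities: North 54453.143, South 55645.429, East 48750.286, West 54103.143, Central 58797.231, Coastal 51316.923.
Highest priority: Central.

Central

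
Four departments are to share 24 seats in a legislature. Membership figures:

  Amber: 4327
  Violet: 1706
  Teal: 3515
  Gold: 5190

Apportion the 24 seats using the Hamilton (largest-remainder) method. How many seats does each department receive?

Amber 7; Violet 3; Teal 6; Gold 8

Total 14738; standard divisor 14738/24 ≈ 614.083.
Standard quotas: Amber 7.0463, Violet 2.7781, Teal 5.7240, Gold 8.4516.
Lower quotas: Amber 7, Violet 2, Teal 5, Gold 8 (sum 22, leaving 2 seats).
Remainders in descending order: Violet 0.7781, Teal 0.7240, Gold 0.4516, Amber 0.0463.
The surplus seats go to Violet, Teal.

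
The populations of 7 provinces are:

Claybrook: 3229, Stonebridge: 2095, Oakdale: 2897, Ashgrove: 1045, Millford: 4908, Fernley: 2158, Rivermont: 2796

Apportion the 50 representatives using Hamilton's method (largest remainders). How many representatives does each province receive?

Claybrook=8; Stonebridge=5; Oakdale=8; Ashgrove=3; Millford=13; Fernley=6; Rivermont=7

Total 19128; standard divisor 19128/50 ≈ 382.56.
Standard quotas: Claybrook 8.441, Stonebridge 5.476, Oakdale 7.573, Ashgrove 2.732, Millford 12.829, Fernley 5.641, Rivermont 7.309.
Lower quotas: Claybrook 8, Stonebridge 5, Oakdale 7, Ashgrove 2, Millford 12, Fernley 5, Rivermont 7 (sum 46, leaving 4 seats).
Remainders in descending order: Millford 0.829, Ashgrove 0.732, Fernley 0.641, Oakdale 0.573, Stonebridge 0.476, Claybrook 0.441, Rivermont 0.309.
Largest remainders: Millford, Ashgrove, Fernley, Oakdale receive the extra seats.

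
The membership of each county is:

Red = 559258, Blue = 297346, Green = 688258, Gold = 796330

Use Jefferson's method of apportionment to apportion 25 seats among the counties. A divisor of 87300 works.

Red 6, Blue 3, Green 7, Gold 9

With modified divisor 87300: modified quotas Red 6.406, Blue 3.406, Green 7.884, Gold 9.122.
Rounding down: Red 6, Blue 3, Green 7, Gold 9 (total 25).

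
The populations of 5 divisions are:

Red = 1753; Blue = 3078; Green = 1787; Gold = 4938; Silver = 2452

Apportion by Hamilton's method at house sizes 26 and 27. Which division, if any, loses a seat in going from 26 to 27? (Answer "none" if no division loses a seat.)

At 26 seats: Red 3, Blue 6, Green 3, Gold 9, Silver 5.
At 27 seats: Red 3, Blue 6, Green 3, Gold 10, Silver 5.
No division's allocation decreased.

none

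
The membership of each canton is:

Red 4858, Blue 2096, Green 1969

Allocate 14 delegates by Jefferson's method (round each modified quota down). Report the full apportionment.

Red 8; Blue 3; Green 3

Standard divisor 8923/14 ≈ 637.357; standard quotas: Red 7.622, Blue 3.289, Green 3.089.
Rounding down gives 7, 3, 3 = 13 seats, so the divisor must be adjusted.
With modified divisor 600: modified quotas Red 8.097, Blue 3.493, Green 3.282.
Rounding down: Red 8, Blue 3, Green 3 (total 14).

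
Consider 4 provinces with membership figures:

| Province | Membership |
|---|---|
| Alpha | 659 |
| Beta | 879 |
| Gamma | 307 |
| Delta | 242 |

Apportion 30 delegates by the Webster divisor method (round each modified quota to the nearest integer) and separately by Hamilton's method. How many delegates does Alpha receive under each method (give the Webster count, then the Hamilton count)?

Webster: Alpha 10, Beta 13, Gamma 4, Delta 3.
Hamilton: Alpha 9, Beta 13, Gamma 4, Delta 4.
Alpha gets 10 under Webster and 9 under Hamilton.

10 and 9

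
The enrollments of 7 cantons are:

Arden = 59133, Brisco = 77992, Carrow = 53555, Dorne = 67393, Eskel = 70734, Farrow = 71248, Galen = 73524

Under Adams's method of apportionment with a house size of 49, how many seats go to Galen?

8

Standard divisor 473579/49 ≈ 9664.878; standard quotas: Arden 6.118, Brisco 8.070, Carrow 5.541, Dorne 6.973, Eskel 7.319, Farrow 7.372, Galen 7.607.
Rounding up gives 7, 9, 6, 7, 8, 8, 8 = 53 seats, so the divisor must be adjusted.
With modified divisor 10300: modified quotas Arden 5.741, Brisco 7.572, Carrow 5.200, Dorne 6.543, Eskel 6.867, Farrow 6.917, Galen 7.138.
Rounding up: Arden 6, Brisco 8, Carrow 6, Dorne 7, Eskel 7, Farrow 7, Galen 8 (total 49).
Galen receives 8.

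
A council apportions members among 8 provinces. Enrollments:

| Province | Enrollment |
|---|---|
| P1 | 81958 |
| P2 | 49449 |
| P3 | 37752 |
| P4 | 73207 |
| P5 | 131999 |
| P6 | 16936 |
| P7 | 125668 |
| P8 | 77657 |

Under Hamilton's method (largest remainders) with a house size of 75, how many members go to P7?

16

Total 594626; standard divisor 594626/75 ≈ 7928.347.
Standard quotas: P1 10.3373, P2 6.2370, P3 4.7616, P4 9.2336, P5 16.6490, P6 2.1361, P7 15.8505, P8 9.7949.
Lower quotas: P1 10, P2 6, P3 4, P4 9, P5 16, P6 2, P7 15, P8 9 (sum 71, leaving 4 seats).
Remainders in descending order: P7 0.8505, P8 0.7949, P3 0.7616, P5 0.6490, P1 0.3373, P2 0.2370, P4 0.2336, P6 0.1361.
Largest remainders: P7, P8, P3, P5 receive the extra seats.
P7 receives 16.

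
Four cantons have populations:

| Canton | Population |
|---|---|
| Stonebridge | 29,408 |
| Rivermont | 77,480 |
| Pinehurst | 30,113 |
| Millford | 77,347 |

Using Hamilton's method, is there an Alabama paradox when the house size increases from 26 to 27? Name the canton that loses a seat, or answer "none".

At 26 seats: Stonebridge 4, Rivermont 9, Pinehurst 4, Millford 9.
At 27 seats: Stonebridge 3, Rivermont 10, Pinehurst 4, Millford 10.
Stonebridge drops from 4 to 3.

Stonebridge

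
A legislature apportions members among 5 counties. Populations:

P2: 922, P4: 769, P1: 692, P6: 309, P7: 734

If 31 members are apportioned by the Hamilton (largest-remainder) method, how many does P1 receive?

Total 3426; standard divisor 3426/31 ≈ 110.516.
Standard quotas: P2 8.343, P4 6.958, P1 6.262, P6 2.796, P7 6.642.
Lower quotas: P2 8, P4 6, P1 6, P6 2, P7 6 (sum 28, leaving 3 seats).
Remainders in descending order: P4 0.958, P6 0.796, P7 0.642, P2 0.343, P1 0.262.
The surplus seats go to P4, P6, P7.
P1 receives 6.

6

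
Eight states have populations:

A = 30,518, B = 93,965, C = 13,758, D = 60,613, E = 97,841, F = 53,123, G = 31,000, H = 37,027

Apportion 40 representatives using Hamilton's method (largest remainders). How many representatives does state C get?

Total 417845; standard divisor 417845/40 ≈ 10446.125.
Standard quotas: A 2.9215, B 8.9952, C 1.3170, D 5.8024, E 9.3662, F 5.0854, G 2.9676, H 3.5446.
Lower quotas: A 2, B 8, C 1, D 5, E 9, F 5, G 2, H 3 (sum 35, leaving 5 seats).
Remainders in descending order: B 0.9952, G 0.9676, A 0.9215, D 0.8024, H 0.5446, E 0.3662, C 0.3170, F 0.0854.
Largest remainders: B, G, A, D, H receive the extra seats.
C receives 1.

1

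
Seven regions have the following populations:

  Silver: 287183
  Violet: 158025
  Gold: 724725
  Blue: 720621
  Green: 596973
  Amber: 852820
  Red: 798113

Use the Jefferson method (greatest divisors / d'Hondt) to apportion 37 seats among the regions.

Standard divisor 4138460/37 ≈ 111850.27; standard quotas: Silver 2.568, Violet 1.413, Gold 6.479, Blue 6.443, Green 5.337, Amber 7.625, Red 7.136.
Rounding down gives 2, 1, 6, 6, 5, 7, 7 = 34 seats, so the divisor must be adjusted.
With modified divisor 101400: modified quotas Silver 2.832, Violet 1.558, Gold 7.147, Blue 7.107, Green 5.887, Amber 8.410, Red 7.871.
Rounding down: Silver 2, Violet 1, Gold 7, Blue 7, Green 5, Amber 8, Red 7 (total 37).

Silver: 2; Violet: 1; Gold: 7; Blue: 7; Green: 5; Amber: 8; Red: 7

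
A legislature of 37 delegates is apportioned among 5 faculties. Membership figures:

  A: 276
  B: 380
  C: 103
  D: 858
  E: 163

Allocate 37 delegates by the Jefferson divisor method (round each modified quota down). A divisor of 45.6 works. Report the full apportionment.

A 6, B 8, C 2, D 18, E 3

With modified divisor 45.6: modified quotas A 6.053, B 8.333, C 2.259, D 18.816, E 3.575.
Rounding down: A 6, B 8, C 2, D 18, E 3 (total 37).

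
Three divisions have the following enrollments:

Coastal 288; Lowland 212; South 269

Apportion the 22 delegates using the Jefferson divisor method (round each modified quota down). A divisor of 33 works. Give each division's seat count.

With modified divisor 33: modified quotas Coastal 8.727, Lowland 6.424, South 8.152.
Rounding down: Coastal 8, Lowland 6, South 8 (total 22).

Coastal 8, Lowland 6, South 8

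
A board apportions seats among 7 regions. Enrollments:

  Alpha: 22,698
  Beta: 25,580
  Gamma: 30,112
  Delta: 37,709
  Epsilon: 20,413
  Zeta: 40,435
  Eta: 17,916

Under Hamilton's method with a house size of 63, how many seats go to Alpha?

7

Total 194863; standard divisor 194863/63 ≈ 3093.063.
Standard quotas: Alpha 7.3384, Beta 8.2701, Gamma 9.7353, Delta 12.1915, Epsilon 6.5996, Zeta 13.0728, Eta 5.7923.
Lower quotas: Alpha 7, Beta 8, Gamma 9, Delta 12, Epsilon 6, Zeta 13, Eta 5 (sum 60, leaving 3 seats).
Remainders in descending order: Eta 0.7923, Gamma 0.7353, Epsilon 0.5996, Alpha 0.3384, Beta 0.2701, Delta 0.1915, Zeta 0.0728.
The surplus seats go to Eta, Gamma, Epsilon.
Alpha receives 7.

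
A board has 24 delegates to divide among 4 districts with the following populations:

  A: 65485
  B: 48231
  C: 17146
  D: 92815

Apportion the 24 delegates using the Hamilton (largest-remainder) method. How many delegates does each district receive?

A=7, B=5, C=2, D=10

Total 223677; standard divisor 223677/24 ≈ 9319.875.
Standard quotas: A 7.0264, B 5.1751, C 1.8397, D 9.9588.
Lower quotas: A 7, B 5, C 1, D 9 (sum 22, leaving 2 seats).
Remainders in descending order: D 0.9588, C 0.8397, B 0.1751, A 0.0264.
The surplus seats go to D, C.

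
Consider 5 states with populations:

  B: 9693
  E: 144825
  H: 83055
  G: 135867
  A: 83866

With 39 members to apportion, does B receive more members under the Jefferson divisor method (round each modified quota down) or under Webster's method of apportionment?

Jefferson: B 0, E 13, H 7, G 12, A 7.
Webster: B 1, E 12, H 7, G 12, A 7.
B gets 0 under Jefferson and 1 under Webster.

Webster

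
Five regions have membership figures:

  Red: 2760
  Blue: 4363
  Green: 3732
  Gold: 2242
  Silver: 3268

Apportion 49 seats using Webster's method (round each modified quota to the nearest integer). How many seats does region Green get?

Standard divisor 16365/49 ≈ 333.98; standard quotas: Red 8.264, Blue 13.064, Green 11.174, Gold 6.713, Silver 9.785.
Rounding to the nearest integer gives Red 8, Blue 13, Green 11, Gold 7, Silver 10 — total 49, matching the house size, so no adjustment is needed.
Green receives 11.

11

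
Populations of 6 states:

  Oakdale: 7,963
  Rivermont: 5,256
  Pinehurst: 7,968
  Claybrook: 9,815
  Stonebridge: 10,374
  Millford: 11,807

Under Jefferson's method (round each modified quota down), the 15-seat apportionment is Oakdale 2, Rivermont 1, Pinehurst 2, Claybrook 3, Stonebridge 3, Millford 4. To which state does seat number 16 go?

Priority for the next seat is population ÷ (current seats + 1).
Priorities: Oakdale 2654.333, Rivermont 2628.000, Pinehurst 2656.000, Claybrook 2453.750, Stonebridge 2593.500, Millford 2361.400.
Highest priority: Pinehurst.

Pinehurst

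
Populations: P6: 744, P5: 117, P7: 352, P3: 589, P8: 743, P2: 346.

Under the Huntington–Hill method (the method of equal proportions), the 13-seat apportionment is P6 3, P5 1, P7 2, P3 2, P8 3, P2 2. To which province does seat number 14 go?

Priority for the next seat is population ÷ (√(s·(s+1))).
Priorities: P6 214.774, P5 82.731, P7 143.703, P3 240.458, P8 214.486, P2 141.254.
Highest priority: P3.

P3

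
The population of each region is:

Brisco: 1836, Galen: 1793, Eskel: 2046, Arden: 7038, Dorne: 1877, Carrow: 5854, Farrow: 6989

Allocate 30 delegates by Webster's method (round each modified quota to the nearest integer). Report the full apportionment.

Standard divisor 27433/30 ≈ 914.433; standard quotas: Brisco 2.008, Galen 1.961, Eskel 2.237, Arden 7.697, Dorne 2.053, Carrow 6.402, Farrow 7.643.
Rounding to the nearest integer gives Brisco 2, Galen 2, Eskel 2, Arden 8, Dorne 2, Carrow 6, Farrow 8 — total 30, matching the house size, so no adjustment is needed.

Brisco=2, Galen=2, Eskel=2, Arden=8, Dorne=2, Carrow=6, Farrow=8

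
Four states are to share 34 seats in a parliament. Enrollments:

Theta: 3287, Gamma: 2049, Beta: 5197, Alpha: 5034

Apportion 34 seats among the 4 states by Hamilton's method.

Theta: 7; Gamma: 5; Beta: 11; Alpha: 11

Total 15567; standard divisor 15567/34 ≈ 457.853.
Standard quotas: Theta 7.1792, Gamma 4.4752, Beta 11.3508, Alpha 10.9948.
Lower quotas: Theta 7, Gamma 4, Beta 11, Alpha 10 (sum 32, leaving 2 seats).
Remainders in descending order: Alpha 0.9948, Gamma 0.4752, Beta 0.3508, Theta 0.1792.
Largest remainders: Alpha, Gamma receive the extra seats.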